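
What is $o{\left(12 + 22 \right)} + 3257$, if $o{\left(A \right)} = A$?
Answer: $3291$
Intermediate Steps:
$o{\left(12 + 22 \right)} + 3257 = \left(12 + 22\right) + 3257 = 34 + 3257 = 3291$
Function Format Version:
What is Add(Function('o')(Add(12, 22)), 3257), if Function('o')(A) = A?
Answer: 3291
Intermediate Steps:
Add(Function('o')(Add(12, 22)), 3257) = Add(Add(12, 22), 3257) = Add(34, 3257) = 3291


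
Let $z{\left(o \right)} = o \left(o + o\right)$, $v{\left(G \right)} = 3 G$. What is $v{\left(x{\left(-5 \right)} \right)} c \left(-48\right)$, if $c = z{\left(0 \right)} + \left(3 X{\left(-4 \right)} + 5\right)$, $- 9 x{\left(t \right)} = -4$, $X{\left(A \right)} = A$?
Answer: $448$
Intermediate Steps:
$x{\left(t \right)} = \frac{4}{9}$ ($x{\left(t \right)} = \left(- \frac{1}{9}\right) \left(-4\right) = \frac{4}{9}$)
$z{\left(o \right)} = 2 o^{2}$ ($z{\left(o \right)} = o 2 o = 2 o^{2}$)
$c = -7$ ($c = 2 \cdot 0^{2} + \left(3 \left(-4\right) + 5\right) = 2 \cdot 0 + \left(-12 + 5\right) = 0 - 7 = -7$)
$v{\left(x{\left(-5 \right)} \right)} c \left(-48\right) = 3 \cdot \frac{4}{9} \left(-7\right) \left(-48\right) = \frac{4}{3} \left(-7\right) \left(-48\right) = \left(- \frac{28}{3}\right) \left(-48\right) = 448$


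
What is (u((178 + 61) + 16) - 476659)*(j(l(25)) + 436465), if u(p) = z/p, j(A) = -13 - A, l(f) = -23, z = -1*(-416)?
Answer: -624147074915/3 ≈ -2.0805e+11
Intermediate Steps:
z = 416
u(p) = 416/p
(u((178 + 61) + 16) - 476659)*(j(l(25)) + 436465) = (416/((178 + 61) + 16) - 476659)*((-13 - 1*(-23)) + 436465) = (416/(239 + 16) - 476659)*((-13 + 23) + 436465) = (416/255 - 476659)*(10 + 436465) = (416*(1/255) - 476659)*436475 = (416/255 - 476659)*436475 = -121547629/255*436475 = -624147074915/3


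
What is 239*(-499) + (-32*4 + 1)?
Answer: -119388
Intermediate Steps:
239*(-499) + (-32*4 + 1) = -119261 + (-8*16 + 1) = -119261 + (-128 + 1) = -119261 - 127 = -119388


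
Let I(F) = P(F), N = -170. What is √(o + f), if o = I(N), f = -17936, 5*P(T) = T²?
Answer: 2*I*√3039 ≈ 110.25*I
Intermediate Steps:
P(T) = T²/5
I(F) = F²/5
o = 5780 (o = (⅕)*(-170)² = (⅕)*28900 = 5780)
√(o + f) = √(5780 - 17936) = √(-12156) = 2*I*√3039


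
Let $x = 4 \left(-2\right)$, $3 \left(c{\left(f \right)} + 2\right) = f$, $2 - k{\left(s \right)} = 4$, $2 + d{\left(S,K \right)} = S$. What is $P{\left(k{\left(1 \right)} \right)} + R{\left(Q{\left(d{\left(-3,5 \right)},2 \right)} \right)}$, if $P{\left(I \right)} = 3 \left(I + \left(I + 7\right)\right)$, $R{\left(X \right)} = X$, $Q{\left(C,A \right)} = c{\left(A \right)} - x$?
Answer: $\frac{47}{3} \approx 15.667$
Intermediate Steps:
$d{\left(S,K \right)} = -2 + S$
$k{\left(s \right)} = -2$ ($k{\left(s \right)} = 2 - 4 = -2$)
$c{\left(f \right)} = -2 + \frac{f}{3}$
$x = -8$
$Q{\left(C,A \right)} = 6 + \frac{A}{3}$ ($Q{\left(C,A \right)} = \left(-2 + \frac{A}{3}\right) - -8 = \left(-2 + \frac{A}{3}\right) + 8 = 6 + \frac{A}{3}$)
$P{\left(I \right)} = 21 + 6 I$ ($P{\left(I \right)} = 3 \left(I + \left(7 + I\right)\right) = 3 \left(7 + 2 I\right) = 21 + 6 I$)
$P{\left(k{\left(1 \right)} \right)} + R{\left(Q{\left(d{\left(-3,5 \right)},2 \right)} \right)} = \left(21 + 6 \left(-2\right)\right) + \left(6 + \frac{1}{3} \cdot 2\right) = \left(21 - 12\right) + \left(6 + \frac{2}{3}\right) = 9 + \frac{20}{3} = \frac{47}{3}$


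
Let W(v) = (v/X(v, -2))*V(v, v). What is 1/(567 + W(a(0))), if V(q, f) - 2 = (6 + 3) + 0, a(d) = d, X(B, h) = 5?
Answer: 1/567 ≈ 0.0017637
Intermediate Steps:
V(q, f) = 11 (V(q, f) = 2 + ((6 + 3) + 0) = 2 + (9 + 0) = 2 + 9 = 11)
W(v) = 11*v/5 (W(v) = (v/5)*11 = 11*v/5)
1/(567 + W(a(0))) = 1/(567 + (11/5)*0) = 1/(567 + 0) = 1/567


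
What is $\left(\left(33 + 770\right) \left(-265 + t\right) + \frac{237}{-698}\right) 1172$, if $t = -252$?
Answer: $- \frac{169808522110}{349} \approx -4.8656 \cdot 10^{8}$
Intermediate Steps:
$\left(\left(33 + 770\right) \left(-265 + t\right) + \frac{237}{-698}\right) 1172 = \left(\left(33 + 770\right) \left(-265 - 252\right) + \frac{237}{-698}\right) 1172 = \left(803 \left(-517\right) + 237 \left(- \frac{1}{698}\right)\right) 1172 = \left(-415151 - \frac{237}{698}\right) 1172 = \left(- \frac{289775635}{698}\right) 1172 = - \frac{169808522110}{349}$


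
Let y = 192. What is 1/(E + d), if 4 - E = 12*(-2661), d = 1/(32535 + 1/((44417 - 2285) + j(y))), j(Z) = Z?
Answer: 1377011341/43976234228500 ≈ 3.1313e-5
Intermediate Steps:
d = 42324/1377011341 (d = 1/(32535 + 1/((44417 - 2285) + 192)) = 1/(32535 + 1/(42132 + 192)) = 1/(32535 + 1/42324) = 1/(1377011341/42324) = 42324/1377011341 ≈ 3.0736e-5)
E = 31936 (E = 4 - 12*(-2661) = 4 - 1*(-31932) = 4 + 31932 = 31936)
1/(E + d) = 1/(31936 + 42324/1377011341) = 1/(43976234228500/1377011341) = 1377011341/43976234228500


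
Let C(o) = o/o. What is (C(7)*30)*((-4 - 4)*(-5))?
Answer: 1200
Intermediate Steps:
C(o) = 1
(C(7)*30)*((-4 - 4)*(-5)) = (1*30)*((-4 - 4)*(-5)) = 30*(-8*(-5)) = 30*40 = 1200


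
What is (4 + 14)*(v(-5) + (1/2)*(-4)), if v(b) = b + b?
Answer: -216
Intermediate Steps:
v(b) = 2*b
(4 + 14)*(v(-5) + (1/2)*(-4)) = (4 + 14)*(2*(-5) + (1/2)*(-4)) = 18*(-10 + (1*(½))*(-4)) = 18*(-10 + (½)*(-4)) = 18*(-10 - 2) = 18*(-12) = -216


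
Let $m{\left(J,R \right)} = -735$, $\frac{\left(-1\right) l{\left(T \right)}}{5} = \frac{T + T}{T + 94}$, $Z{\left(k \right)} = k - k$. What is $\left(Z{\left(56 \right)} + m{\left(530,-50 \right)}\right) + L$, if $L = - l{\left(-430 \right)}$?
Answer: $- \frac{60665}{84} \approx -722.2$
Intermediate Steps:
$Z{\left(k \right)} = 0$
$l{\left(T \right)} = - \frac{10 T}{94 + T}$ ($l{\left(T \right)} = - 5 \frac{T + T}{T + 94} = - 5 \frac{2 T}{94 + T} = - \frac{10 T}{94 + T}$)
$L = \frac{1075}{84}$ ($L = - \frac{\left(-10\right) \left(-430\right)}{94 - 430} = - \frac{\left(-10\right) \left(-430\right)}{-336} = - \frac{\left(-10\right) \left(-430\right) \left(-1\right)}{336} = \left(-1\right) \left(- \frac{1075}{84}\right) = \frac{1075}{84} \approx 12.798$)
$\left(Z{\left(56 \right)} + m{\left(530,-50 \right)}\right) + L = \left(0 - 735\right) + \frac{1075}{84} = -735 + \frac{1075}{84} = - \frac{60665}{84}$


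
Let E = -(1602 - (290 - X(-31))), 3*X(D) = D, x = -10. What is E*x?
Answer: 39050/3 ≈ 13017.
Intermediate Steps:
X(D) = D/3
E = -3905/3 (E = -(1602 - (290 - (-31)/3)) = -(1602 - (290 - 1*(-31/3))) = -(1602 - (290 + 31/3)) = -(1602 - 1*901/3) = -(1602 - 901/3) = -1*3905/3 = -3905/3 ≈ -1301.7)
E*x = -3905/3*(-10) = 39050/3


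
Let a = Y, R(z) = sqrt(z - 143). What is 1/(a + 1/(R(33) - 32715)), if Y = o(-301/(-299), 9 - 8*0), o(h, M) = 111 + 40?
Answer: 80805469435/12201623414703 + I*sqrt(110)/24403246829406 ≈ 0.0066225 + 4.2978e-13*I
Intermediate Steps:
R(z) = sqrt(-143 + z)
o(h, M) = 151
Y = 151
a = 151
1/(a + 1/(R(33) - 32715)) = 1/(151 + 1/(sqrt(-143 + 33) - 32715)) = 1/(151 + 1/(sqrt(-110) - 32715)) = 1/(151 + 1/(I*sqrt(110) - 32715)) = 1/(151 + 1/(-32715 + I*sqrt(110)))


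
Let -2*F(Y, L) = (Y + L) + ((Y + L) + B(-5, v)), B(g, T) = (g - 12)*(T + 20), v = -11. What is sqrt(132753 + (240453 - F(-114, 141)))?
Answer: sqrt(1492626)/2 ≈ 610.87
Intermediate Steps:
B(g, T) = (-12 + g)*(20 + T)
F(Y, L) = 153/2 - L - Y (F(Y, L) = -((Y + L) + ((Y + L) + (-240 - 12*(-11) + 20*(-5) - 11*(-5))))/2 = -((L + Y) + ((L + Y) + (-240 + 132 - 100 + 55)))/2 = -((L + Y) + ((L + Y) - 153))/2 = -((L + Y) + (-153 + L + Y))/2 = -(-153 + 2*L + 2*Y)/2 = 153/2 - L - Y)
sqrt(132753 + (240453 - F(-114, 141))) = sqrt(132753 + (240453 - (153/2 - 1*141 - 1*(-114)))) = sqrt(132753 + (240453 - (153/2 - 141 + 114))) = sqrt(132753 + (240453 - 1*99/2)) = sqrt(132753 + (240453 - 99/2)) = sqrt(132753 + 480807/2) = sqrt(746313/2) = sqrt(1492626)/2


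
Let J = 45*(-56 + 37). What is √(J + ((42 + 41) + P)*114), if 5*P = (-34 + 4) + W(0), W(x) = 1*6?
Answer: √201495/5 ≈ 89.776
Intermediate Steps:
W(x) = 6
P = -24/5 (P = ((-34 + 4) + 6)/5 = (-30 + 6)/5 = (⅕)*(-24) = -24/5 ≈ -4.8000)
J = -855 (J = 45*(-19) = -855)
√(J + ((42 + 41) + P)*114) = √(-855 + ((42 + 41) - 24/5)*114) = √(-855 + (83 - 24/5)*114) = √(-855 + (391/5)*114) = √(-855 + 44574/5) = √(40299/5) = √201495/5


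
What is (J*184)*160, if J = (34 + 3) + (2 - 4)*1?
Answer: 1030400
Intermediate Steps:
J = 35 (J = 37 - 2*1 = 37 - 2 = 35)
(J*184)*160 = (35*184)*160 = 6440*160 = 1030400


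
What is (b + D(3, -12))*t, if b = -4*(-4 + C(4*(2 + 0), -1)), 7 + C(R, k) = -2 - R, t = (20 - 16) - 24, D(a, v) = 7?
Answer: -1820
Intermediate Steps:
t = -20 (t = 4 - 24 = -20)
C(R, k) = -9 - R (C(R, k) = -7 + (-2 - R) = -9 - R)
b = 84 (b = -4*(-4 + (-9 - 4*(2 + 0))) = -4*(-4 + (-9 - 4*2)) = -4*(-4 + (-9 - 1*8)) = -4*(-4 + (-9 - 8)) = -4*(-4 - 17) = -4*(-21) = 84)
(b + D(3, -12))*t = (84 + 7)*(-20) = 91*(-20) = -1820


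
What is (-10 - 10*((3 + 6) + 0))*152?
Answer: -15200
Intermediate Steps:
(-10 - 10*((3 + 6) + 0))*152 = (-10 - 10*(9 + 0))*152 = (-10 - 10*9)*152 = (-10 - 90)*152 = -100*152 = -15200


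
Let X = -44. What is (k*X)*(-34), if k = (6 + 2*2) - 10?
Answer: 0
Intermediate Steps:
k = 0 (k = (6 + 4) - 10 = 10 - 10 = 0)
(k*X)*(-34) = (0*(-44))*(-34) = 0*(-34) = 0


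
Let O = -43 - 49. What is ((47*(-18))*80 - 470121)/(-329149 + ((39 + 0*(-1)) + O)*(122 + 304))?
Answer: 537801/351727 ≈ 1.5290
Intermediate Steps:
O = -92
((47*(-18))*80 - 470121)/(-329149 + ((39 + 0*(-1)) + O)*(122 + 304)) = ((47*(-18))*80 - 470121)/(-329149 + ((39 + 0*(-1)) - 92)*(122 + 304)) = (-846*80 - 470121)/(-329149 + ((39 + 0) - 92)*426) = (-67680 - 470121)/(-329149 + (39 - 92)*426) = -537801/(-329149 - 53*426) = -537801/(-329149 - 22578) = -537801/(-351727) = -537801*(-1/351727) = 537801/351727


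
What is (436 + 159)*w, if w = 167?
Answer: 99365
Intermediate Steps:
(436 + 159)*w = (436 + 159)*167 = 595*167 = 99365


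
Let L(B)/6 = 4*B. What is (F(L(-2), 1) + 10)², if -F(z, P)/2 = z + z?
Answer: 40804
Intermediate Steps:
L(B) = 24*B (L(B) = 6*(4*B) = 24*B)
F(z, P) = -4*z (F(z, P) = -2*(z + z) = -4*z)
(F(L(-2), 1) + 10)² = (-96*(-2) + 10)² = (-4*(-48) + 10)² = (192 + 10)² = 202² = 40804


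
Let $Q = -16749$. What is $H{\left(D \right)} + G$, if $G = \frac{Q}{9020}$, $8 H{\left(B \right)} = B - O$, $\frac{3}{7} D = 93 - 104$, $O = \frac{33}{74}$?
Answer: $- \frac{20508791}{4004880} \approx -5.1209$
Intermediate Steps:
$O = \frac{33}{74}$ ($O = 33 \cdot \frac{1}{74} = \frac{33}{74} \approx 0.44595$)
$D = - \frac{77}{3}$ ($D = \frac{7 \left(93 - 104\right)}{3} = \frac{7}{3} \left(-11\right) = - \frac{77}{3} \approx -25.667$)
$H{\left(B \right)} = - \frac{33}{592} + \frac{B}{8}$ ($H{\left(B \right)} = \frac{B - \frac{33}{74}}{8} = \frac{- \frac{33}{74} + B}{8} = - \frac{33}{592} + \frac{B}{8}$)
$G = - \frac{16749}{9020} \approx -1.8569$
$H{\left(D \right)} + G = \left(- \frac{33}{592} + \frac{1}{8} \left(- \frac{77}{3}\right)\right) - \frac{16749}{9020} = \left(- \frac{33}{592} - \frac{77}{24}\right) - \frac{16749}{9020} = - \frac{5797}{1776} - \frac{16749}{9020} = - \frac{20508791}{4004880}$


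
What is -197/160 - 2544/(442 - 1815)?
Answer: 136559/219680 ≈ 0.62163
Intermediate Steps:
-197/160 - 2544/(442 - 1815) = -197*1/160 - 2544/(-1373) = -197/160 - 2544*(-1/1373) = -197/160 + 2544/1373 = 136559/219680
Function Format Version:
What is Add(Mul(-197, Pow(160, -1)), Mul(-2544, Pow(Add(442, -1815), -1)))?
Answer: Rational(136559, 219680) ≈ 0.62163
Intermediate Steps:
Add(Mul(-197, Pow(160, -1)), Mul(-2544, Pow(Add(442, -1815), -1))) = Add(Mul(-197, Rational(1, 160)), Mul(-2544, Pow(-1373, -1))) = Add(Rational(-197, 160), Mul(-2544, Rational(-1, 1373))) = Add(Rational(-197, 160), Rational(2544, 1373)) = Rational(136559, 219680)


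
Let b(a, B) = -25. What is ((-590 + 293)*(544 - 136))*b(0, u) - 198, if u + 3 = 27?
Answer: 3029202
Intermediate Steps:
u = 24 (u = -3 + 27 = 24)
((-590 + 293)*(544 - 136))*b(0, u) - 198 = ((-590 + 293)*(544 - 136))*(-25) - 198 = -297*408*(-25) - 198 = -121176*(-25) - 198 = 3029400 - 198 = 3029202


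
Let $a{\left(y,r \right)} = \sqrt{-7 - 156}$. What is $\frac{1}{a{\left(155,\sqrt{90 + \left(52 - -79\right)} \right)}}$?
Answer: $- \frac{i \sqrt{163}}{163} \approx - 0.078326 i$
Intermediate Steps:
$a{\left(y,r \right)} = i \sqrt{163}$ ($a{\left(y,r \right)} = \sqrt{-163} = i \sqrt{163}$)
$\frac{1}{a{\left(155,\sqrt{90 + \left(52 - -79\right)} \right)}} = \frac{1}{i \sqrt{163}} = - \frac{i \sqrt{163}}{163}$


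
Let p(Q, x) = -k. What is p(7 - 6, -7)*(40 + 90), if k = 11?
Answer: -1430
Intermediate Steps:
p(Q, x) = -11 (p(Q, x) = -1*11 = -11)
p(7 - 6, -7)*(40 + 90) = -11*(40 + 90) = -11*130 = -1430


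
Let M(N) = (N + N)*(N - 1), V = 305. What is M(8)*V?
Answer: 34160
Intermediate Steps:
M(N) = 2*N*(-1 + N) (M(N) = (2*N)*(-1 + N) = 2*N*(-1 + N))
M(8)*V = (2*8*(-1 + 8))*305 = (2*8*7)*305 = 112*305 = 34160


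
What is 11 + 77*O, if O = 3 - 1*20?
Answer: -1298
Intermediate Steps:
O = -17 (O = 3 - 20 = -17)
11 + 77*O = 11 + 77*(-17) = 11 - 1309 = -1298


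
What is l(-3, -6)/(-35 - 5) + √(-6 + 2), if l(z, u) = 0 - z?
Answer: -3/40 + 2*I ≈ -0.075 + 2.0*I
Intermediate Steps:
l(z, u) = -z
l(-3, -6)/(-35 - 5) + √(-6 + 2) = (-1*(-3))/(-35 - 5) + √(-6 + 2) = 3/(-40) + √(-4) = 3*(-1/40) + 2*I = -3/40 + 2*I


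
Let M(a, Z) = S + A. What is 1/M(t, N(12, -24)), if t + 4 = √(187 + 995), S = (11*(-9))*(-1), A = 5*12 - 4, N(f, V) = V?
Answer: 1/155 ≈ 0.0064516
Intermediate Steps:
A = 56 (A = 60 - 4 = 56)
S = 99 (S = -99*(-1) = 99)
t = -4 + √1182 (t = -4 + √(187 + 995) = -4 + √1182 ≈ 30.380)
M(a, Z) = 155 (M(a, Z) = 99 + 56 = 155)
1/M(t, N(12, -24)) = 1/155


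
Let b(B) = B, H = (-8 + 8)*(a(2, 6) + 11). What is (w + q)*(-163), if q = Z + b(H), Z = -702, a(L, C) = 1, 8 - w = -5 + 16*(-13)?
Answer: 78403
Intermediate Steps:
w = 221 (w = 8 - (-5 + 16*(-13)) = 8 - (-5 - 208) = 8 - 1*(-213) = 8 + 213 = 221)
H = 0 (H = (-8 + 8)*(1 + 11) = 0*12 = 0)
q = -702 (q = -702 + 0 = -702)
(w + q)*(-163) = (221 - 702)*(-163) = -481*(-163) = 78403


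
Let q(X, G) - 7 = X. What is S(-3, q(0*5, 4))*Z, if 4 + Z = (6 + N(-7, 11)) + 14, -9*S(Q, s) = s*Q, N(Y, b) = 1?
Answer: 119/3 ≈ 39.667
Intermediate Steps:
q(X, G) = 7 + X
S(Q, s) = -Q*s/9 (S(Q, s) = -s*Q/9 = -Q*s/9)
Z = 17 (Z = -4 + ((6 + 1) + 14) = -4 + (7 + 14) = -4 + 21 = 17)
S(-3, q(0*5, 4))*Z = -⅑*(-3)*(7 + 0*5)*17 = -⅑*(-3)*(7 + 0)*17 = -⅑*(-3)*7*17 = (7/3)*17 = 119/3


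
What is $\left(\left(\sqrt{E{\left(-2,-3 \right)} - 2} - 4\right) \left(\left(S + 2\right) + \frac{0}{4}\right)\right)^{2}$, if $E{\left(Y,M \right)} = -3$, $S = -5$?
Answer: $99 - 72 i \sqrt{5} \approx 99.0 - 161.0 i$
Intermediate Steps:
$\left(\left(\sqrt{E{\left(-2,-3 \right)} - 2} - 4\right) \left(\left(S + 2\right) + \frac{0}{4}\right)\right)^{2} = \left(\left(\sqrt{-3 - 2} - 4\right) \left(\left(-5 + 2\right) + \frac{0}{4}\right)\right)^{2} = \left(\left(\sqrt{-5} - 4\right) \left(-3 + 0 \cdot \frac{1}{4}\right)\right)^{2} = \left(\left(i \sqrt{5} - 4\right) \left(-3 + 0\right)\right)^{2} = \left(\left(-4 + i \sqrt{5}\right) \left(-3\right)\right)^{2} = \left(12 - 3 i \sqrt{5}\right)^{2}$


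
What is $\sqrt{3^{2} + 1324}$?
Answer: $\sqrt{1333} \approx 36.51$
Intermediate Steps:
$\sqrt{3^{2} + 1324} = \sqrt{9 + 1324} = \sqrt{1333}$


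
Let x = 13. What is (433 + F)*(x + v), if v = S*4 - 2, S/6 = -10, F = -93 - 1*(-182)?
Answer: -119538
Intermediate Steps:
F = 89 (F = -93 + 182 = 89)
S = -60 (S = 6*(-10) = -60)
v = -242 (v = -60*4 - 2 = -240 - 2 = -242)
(433 + F)*(x + v) = (433 + 89)*(13 - 242) = 522*(-229) = -119538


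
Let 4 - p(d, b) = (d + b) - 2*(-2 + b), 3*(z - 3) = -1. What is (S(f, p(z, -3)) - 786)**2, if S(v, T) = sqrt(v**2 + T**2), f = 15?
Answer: (2358 - sqrt(2314))**2/9 ≈ 5.9285e+5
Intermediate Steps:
z = 8/3 (z = 3 + (1/3)*(-1) = 3 - 1/3 = 8/3 ≈ 2.6667)
p(d, b) = b - d (p(d, b) = 4 - ((d + b) - 2*(-2 + b)) = 4 - ((b + d) + (4 - 2*b)) = 4 - (4 + d - b) = 4 + (-4 + b - d) = b - d)
S(v, T) = sqrt(T**2 + v**2)
(S(f, p(z, -3)) - 786)**2 = (sqrt((-3 - 1*8/3)**2 + 15**2) - 786)**2 = (sqrt((-3 - 8/3)**2 + 225) - 786)**2 = (sqrt((-17/3)**2 + 225) - 786)**2 = (sqrt(289/9 + 225) - 786)**2 = (sqrt(2314/9) - 786)**2 = (sqrt(2314)/3 - 786)**2 = (-786 + sqrt(2314)/3)**2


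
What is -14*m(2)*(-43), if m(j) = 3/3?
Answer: 602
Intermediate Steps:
m(j) = 1 (m(j) = 3*(⅓) = 1)
-14*m(2)*(-43) = -14*1*(-43) = -14*(-43) = 602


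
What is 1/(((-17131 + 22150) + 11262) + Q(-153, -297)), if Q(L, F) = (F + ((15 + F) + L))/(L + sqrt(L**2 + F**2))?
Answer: 159557637/2597555227697 + 732*sqrt(1378)/2597555227697 ≈ 6.1437e-5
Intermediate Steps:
Q(L, F) = (15 + L + 2*F)/(L + sqrt(F**2 + L**2)) (Q(L, F) = (F + (15 + F + L))/(L + sqrt(F**2 + L**2)) = (15 + L + 2*F)/(L + sqrt(F**2 + L**2)))
1/(((-17131 + 22150) + 11262) + Q(-153, -297)) = 1/(((-17131 + 22150) + 11262) + (15 - 153 + 2*(-297))/(-153 + sqrt((-297)**2 + (-153)**2))) = 1/((5019 + 11262) + (15 - 153 - 594)/(-153 + sqrt(88209 + 23409))) = 1/(16281 - 732/(-153 + sqrt(111618))) = 1/(16281 - 732/(-153 + 9*sqrt(1378)))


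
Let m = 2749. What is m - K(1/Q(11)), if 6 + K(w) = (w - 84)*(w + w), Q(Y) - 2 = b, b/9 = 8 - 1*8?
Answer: 5677/2 ≈ 2838.5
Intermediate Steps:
b = 0 (b = 9*(8 - 1*8) = 9*(8 - 8) = 9*0 = 0)
Q(Y) = 2 (Q(Y) = 2 + 0 = 2)
K(w) = -6 + 2*w*(-84 + w) (K(w) = -6 + (w - 84)*(w + w) = -6 + (-84 + w)*(2*w) = -6 + 2*w*(-84 + w))
m - K(1/Q(11)) = 2749 - (-6 - 168/2 + 2*(1/2)²) = 2749 - (-6 - 168*½ + 2*(½)²) = 2749 - (-6 - 84 + 2*(¼)) = 2749 - (-6 - 84 + ½) = 2749 - 1*(-179/2) = 2749 + 179/2 = 5677/2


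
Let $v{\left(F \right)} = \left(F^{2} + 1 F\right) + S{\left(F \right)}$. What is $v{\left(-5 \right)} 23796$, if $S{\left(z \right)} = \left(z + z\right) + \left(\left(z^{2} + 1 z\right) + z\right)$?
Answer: $594900$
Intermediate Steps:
$S{\left(z \right)} = z^{2} + 4 z$ ($S{\left(z \right)} = 2 z + \left(\left(z^{2} + z\right) + z\right) = 2 z + \left(\left(z + z^{2}\right) + z\right) = 2 z + \left(z^{2} + 2 z\right) = z^{2} + 4 z$)
$v{\left(F \right)} = F + F^{2} + F \left(4 + F\right)$ ($v{\left(F \right)} = \left(F^{2} + 1 F\right) + F \left(4 + F\right) = \left(F^{2} + F\right) + F \left(4 + F\right) = \left(F + F^{2}\right) + F \left(4 + F\right) = F + F^{2} + F \left(4 + F\right)$)
$v{\left(-5 \right)} 23796 = - 5 \left(5 + 2 \left(-5\right)\right) 23796 = - 5 \left(5 - 10\right) 23796 = \left(-5\right) \left(-5\right) 23796 = 25 \cdot 23796 = 594900$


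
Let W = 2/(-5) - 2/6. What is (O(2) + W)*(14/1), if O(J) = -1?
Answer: -364/15 ≈ -24.267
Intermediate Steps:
W = -11/15 (W = 2*(-⅕) - 2*⅙ = -⅖ - ⅓ = -11/15 ≈ -0.73333)
(O(2) + W)*(14/1) = (-1 - 11/15)*(14/1) = -364/15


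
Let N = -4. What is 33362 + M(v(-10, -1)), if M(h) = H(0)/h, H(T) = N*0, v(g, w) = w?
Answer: 33362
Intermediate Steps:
H(T) = 0 (H(T) = -4*0 = 0)
M(h) = 0 (M(h) = 0/h = 0)
33362 + M(v(-10, -1)) = 33362 + 0 = 33362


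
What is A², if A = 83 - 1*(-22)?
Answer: 11025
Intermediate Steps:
A = 105 (A = 83 + 22 = 105)
A² = 105² = 11025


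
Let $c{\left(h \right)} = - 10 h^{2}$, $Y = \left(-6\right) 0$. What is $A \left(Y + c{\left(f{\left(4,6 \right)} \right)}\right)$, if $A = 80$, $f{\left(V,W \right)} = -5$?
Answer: $-20000$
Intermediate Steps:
$Y = 0$
$A \left(Y + c{\left(f{\left(4,6 \right)} \right)}\right) = 80 \left(0 - 10 \left(-5\right)^{2}\right) = 80 \left(0 - 250\right) = 80 \left(-250\right) = -20000$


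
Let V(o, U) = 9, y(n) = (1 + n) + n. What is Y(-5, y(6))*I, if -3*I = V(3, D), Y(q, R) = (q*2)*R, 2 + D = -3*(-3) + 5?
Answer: 390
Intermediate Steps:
y(n) = 1 + 2*n
D = 12 (D = -2 + (-3*(-3) + 5) = -2 + (9 + 5) = -2 + 14 = 12)
Y(q, R) = 2*R*q (Y(q, R) = (2*q)*R = 2*R*q)
I = -3 (I = -1/3*9 = -3)
Y(-5, y(6))*I = (2*(1 + 2*6)*(-5))*(-3) = (2*(1 + 12)*(-5))*(-3) = (2*13*(-5))*(-3) = -130*(-3) = 390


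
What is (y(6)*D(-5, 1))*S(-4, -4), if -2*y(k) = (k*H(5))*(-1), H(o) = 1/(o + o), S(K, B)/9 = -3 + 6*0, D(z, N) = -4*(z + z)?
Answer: -324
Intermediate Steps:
D(z, N) = -8*z
S(K, B) = -27 (S(K, B) = 9*(-3 + 6*0) = 9*(-3 + 0) = 9*(-3) = -27)
H(o) = 1/(2*o)
y(k) = k/20 (y(k) = -k*((½)/5)*(-1)/2 = -k*((½)*(⅕))*(-1)/2 = -k*(⅒)*(-1)/2 = -k/10*(-1)/2 = -(-1)*k/20 = k/20)
(y(6)*D(-5, 1))*S(-4, -4) = (((1/20)*6)*(-8*(-5)))*(-27) = ((3/10)*40)*(-27) = 12*(-27) = -324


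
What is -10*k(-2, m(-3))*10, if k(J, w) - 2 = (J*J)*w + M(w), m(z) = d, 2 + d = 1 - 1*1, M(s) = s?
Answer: 800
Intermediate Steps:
d = -2 (d = -2 + (1 - 1*1) = -2 + (1 - 1) = -2 + 0 = -2)
m(z) = -2
k(J, w) = 2 + w + w*J² (k(J, w) = 2 + ((J*J)*w + w) = 2 + (J²*w + w) = 2 + (w*J² + w) = 2 + (w + w*J²) = 2 + w + w*J²)
-10*k(-2, m(-3))*10 = -10*(2 - 2 - 2*(-2)²)*10 = -10*(2 - 2 - 2*4)*10 = -10*(2 - 2 - 8)*10 = -10*(-8)*10 = 80*10 = 800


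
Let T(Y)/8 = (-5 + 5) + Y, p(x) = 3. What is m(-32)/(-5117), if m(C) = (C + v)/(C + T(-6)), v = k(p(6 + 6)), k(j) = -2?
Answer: -1/12040 ≈ -8.3057e-5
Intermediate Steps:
T(Y) = 8*Y (T(Y) = 8*((-5 + 5) + Y) = 8*(0 + Y) = 8*Y)
v = -2
m(C) = (-2 + C)/(-48 + C) (m(C) = (C - 2)/(C + 8*(-6)) = (-2 + C)/(C - 48) = (-2 + C)/(-48 + C))
m(-32)/(-5117) = ((-2 - 32)/(-48 - 32))/(-5117) = (-34/(-80))*(-1/5117) = -1/80*(-34)*(-1/5117) = (17/40)*(-1/5117) = -1/12040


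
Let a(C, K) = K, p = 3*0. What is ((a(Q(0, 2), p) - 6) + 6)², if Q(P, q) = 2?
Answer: 0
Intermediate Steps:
p = 0
((a(Q(0, 2), p) - 6) + 6)² = ((0 - 6) + 6)² = (-6 + 6)² = 0² = 0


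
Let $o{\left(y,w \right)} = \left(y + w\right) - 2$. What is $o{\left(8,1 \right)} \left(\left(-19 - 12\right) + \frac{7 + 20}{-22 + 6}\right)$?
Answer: $- \frac{3661}{16} \approx -228.81$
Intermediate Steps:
$o{\left(y,w \right)} = -2 + w + y$ ($o{\left(y,w \right)} = \left(w + y\right) - 2 = -2 + w + y$)
$o{\left(8,1 \right)} \left(\left(-19 - 12\right) + \frac{7 + 20}{-22 + 6}\right) = \left(-2 + 1 + 8\right) \left(\left(-19 - 12\right) + \frac{7 + 20}{-22 + 6}\right) = 7 \left(-31 + \frac{27}{-16}\right) = 7 \left(-31 + 27 \left(- \frac{1}{16}\right)\right) = 7 \left(-31 - \frac{27}{16}\right) = 7 \left(- \frac{523}{16}\right) = - \frac{3661}{16}$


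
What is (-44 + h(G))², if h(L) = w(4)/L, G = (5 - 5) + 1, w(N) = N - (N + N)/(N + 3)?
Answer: 82944/49 ≈ 1692.7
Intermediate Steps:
w(N) = N - 2*N/(3 + N)
G = 1 (G = 0 + 1 = 1)
h(L) = 20/(7*L) (h(L) = (4*(1 + 4)/(3 + 4))/L = (4*5/7)/L = (4*(⅐)*5)/L = 20/(7*L))
(-44 + h(G))² = (-44 + (20/7)/1)² = (-44 + (20/7)*1)² = (-44 + 20/7)² = (-288/7)² = 82944/49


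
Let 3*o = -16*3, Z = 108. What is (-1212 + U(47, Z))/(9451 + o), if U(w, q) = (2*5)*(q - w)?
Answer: -602/9435 ≈ -0.063805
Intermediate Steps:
o = -16 (o = (-16*3)/3 = (⅓)*(-48) = -16)
U(w, q) = -10*w + 10*q (U(w, q) = 10*(q - w) = -10*w + 10*q)
(-1212 + U(47, Z))/(9451 + o) = (-1212 + (-10*47 + 10*108))/(9451 - 16) = (-1212 + (-470 + 1080))/9435 = (-1212 + 610)*(1/9435) = -602*1/9435 = -602/9435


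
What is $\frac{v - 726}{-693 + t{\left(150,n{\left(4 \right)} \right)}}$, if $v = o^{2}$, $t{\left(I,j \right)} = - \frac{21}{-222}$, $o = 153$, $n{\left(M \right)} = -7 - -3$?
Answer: $- \frac{1678542}{51275} \approx -32.736$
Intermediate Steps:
$n{\left(M \right)} = -4$ ($n{\left(M \right)} = -7 + 3 = -4$)
$t{\left(I,j \right)} = \frac{7}{74}$ ($t{\left(I,j \right)} = \left(-21\right) \left(- \frac{1}{222}\right) = \frac{7}{74}$)
$v = 23409$ ($v = 153^{2} = 23409$)
$\frac{v - 726}{-693 + t{\left(150,n{\left(4 \right)} \right)}} = \frac{23409 - 726}{-693 + \frac{7}{74}} = \frac{22683}{- \frac{51275}{74}} = 22683 \left(- \frac{74}{51275}\right) = - \frac{1678542}{51275}$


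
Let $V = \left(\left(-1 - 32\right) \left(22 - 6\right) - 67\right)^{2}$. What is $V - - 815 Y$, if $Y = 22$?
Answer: $371955$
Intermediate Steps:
$V = 354025$ ($V = \left(\left(-33\right) 16 - 67\right)^{2} = \left(-528 - 67\right)^{2} = \left(-595\right)^{2} = 354025$)
$V - - 815 Y = 354025 - \left(-815\right) 22 = 354025 - -17930 = 354025 + 17930 = 371955$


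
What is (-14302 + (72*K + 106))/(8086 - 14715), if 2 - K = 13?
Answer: 14988/6629 ≈ 2.2610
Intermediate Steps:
K = -11 (K = 2 - 1*13 = 2 - 13 = -11)
(-14302 + (72*K + 106))/(8086 - 14715) = (-14302 + (72*(-11) + 106))/(8086 - 14715) = (-14302 + (-792 + 106))/(-6629) = (-14302 - 686)*(-1/6629) = -14988*(-1/6629) = 14988/6629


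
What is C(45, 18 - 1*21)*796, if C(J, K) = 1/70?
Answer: 398/35 ≈ 11.371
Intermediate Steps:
C(J, K) = 1/70
C(45, 18 - 1*21)*796 = (1/70)*796 = 398/35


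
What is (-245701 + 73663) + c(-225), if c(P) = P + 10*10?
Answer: -172163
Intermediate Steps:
c(P) = 100 + P (c(P) = P + 100 = 100 + P)
(-245701 + 73663) + c(-225) = (-245701 + 73663) + (100 - 225) = -172038 - 125 = -172163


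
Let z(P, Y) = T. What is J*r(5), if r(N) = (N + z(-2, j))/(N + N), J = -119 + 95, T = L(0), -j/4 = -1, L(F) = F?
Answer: -12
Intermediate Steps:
j = 4 (j = -4*(-1) = 4)
T = 0
J = -24
z(P, Y) = 0
r(N) = ½ (r(N) = (N + 0)/(N + N) = N/((2*N)) = N*(1/(2*N)) = ½)
J*r(5) = -24*½ = -12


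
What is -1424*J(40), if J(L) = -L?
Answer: 56960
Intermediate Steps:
-1424*J(40) = -(-1424)*40 = -1424*(-40) = 56960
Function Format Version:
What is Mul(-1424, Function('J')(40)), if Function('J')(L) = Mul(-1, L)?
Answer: 56960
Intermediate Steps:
Mul(-1424, Function('J')(40)) = Mul(-1424, Mul(-1, 40)) = Mul(-1424, -40) = 56960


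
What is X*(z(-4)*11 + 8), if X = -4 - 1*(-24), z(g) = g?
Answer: -720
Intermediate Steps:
X = 20 (X = -4 + 24 = 20)
X*(z(-4)*11 + 8) = 20*(-4*11 + 8) = 20*(-44 + 8) = 20*(-36) = -720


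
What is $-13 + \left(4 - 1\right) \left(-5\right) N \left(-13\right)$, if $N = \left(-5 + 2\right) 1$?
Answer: $-598$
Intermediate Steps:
$N = -3$ ($N = \left(-3\right) 1 = -3$)
$-13 + \left(4 - 1\right) \left(-5\right) N \left(-13\right) = -13 + \left(4 - 1\right) \left(-5\right) \left(-3\right) \left(-13\right) = -13 + 3 \left(-5\right) \left(-3\right) \left(-13\right) = -13 + \left(-15\right) \left(-3\right) \left(-13\right) = -13 + 45 \left(-13\right) = -13 - 585 = -598$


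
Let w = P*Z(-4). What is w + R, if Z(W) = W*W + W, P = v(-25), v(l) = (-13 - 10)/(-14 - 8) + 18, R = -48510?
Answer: -531096/11 ≈ -48281.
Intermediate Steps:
v(l) = 419/22 (v(l) = -23/(-22) + 18 = -23*(-1/22) + 18 = 23/22 + 18 = 419/22)
P = 419/22 ≈ 19.045
Z(W) = W + W**2 (Z(W) = W**2 + W = W + W**2)
w = 2514/11 (w = 419*(-4*(1 - 4))/22 = 419*(-4*(-3))/22 = (419/22)*12 = 2514/11 ≈ 228.55)
w + R = 2514/11 - 48510 = -531096/11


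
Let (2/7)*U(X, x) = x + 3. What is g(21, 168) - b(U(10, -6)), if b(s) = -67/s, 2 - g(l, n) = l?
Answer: -533/21 ≈ -25.381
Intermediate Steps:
g(l, n) = 2 - l
U(X, x) = 21/2 + 7*x/2 (U(X, x) = 7*(x + 3)/2 = 7*(3 + x)/2 = 21/2 + 7*x/2)
g(21, 168) - b(U(10, -6)) = (2 - 1*21) - (-67)/(21/2 + (7/2)*(-6)) = (2 - 21) - (-67)/(21/2 - 21) = -19 - (-67)/(-21/2) = -19 - (-67)*(-2)/21 = -19 - 1*134/21 = -19 - 134/21 = -533/21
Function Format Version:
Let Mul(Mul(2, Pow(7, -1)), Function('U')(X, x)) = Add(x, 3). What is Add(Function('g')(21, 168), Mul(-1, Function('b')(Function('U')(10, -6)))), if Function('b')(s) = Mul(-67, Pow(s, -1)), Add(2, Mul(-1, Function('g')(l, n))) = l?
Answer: Rational(-533, 21) ≈ -25.381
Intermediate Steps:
Function('g')(l, n) = Add(2, Mul(-1, l))
Function('U')(X, x) = Add(Rational(21, 2), Mul(Rational(7, 2), x)) (Function('U')(X, x) = Mul(Rational(7, 2), Add(x, 3)) = Mul(Rational(7, 2), Add(3, x)) = Add(Rational(21, 2), Mul(Rational(7, 2), x)))
Add(Function('g')(21, 168), Mul(-1, Function('b')(Function('U')(10, -6)))) = Add(Add(2, Mul(-1, 21)), Mul(-1, Mul(-67, Pow(Add(Rational(21, 2), Mul(Rational(7, 2), -6)), -1)))) = Add(Add(2, -21), Mul(-1, Mul(-67, Pow(Add(Rational(21, 2), -21), -1)))) = Add(-19, Mul(-1, Mul(-67, Pow(Rational(-21, 2), -1)))) = Add(-19, Mul(-1, Mul(-67, Rational(-2, 21)))) = Add(-19, Mul(-1, Rational(134, 21))) = Add(-19, Rational(-134, 21)) = Rational(-533, 21)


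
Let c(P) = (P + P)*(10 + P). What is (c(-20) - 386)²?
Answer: 196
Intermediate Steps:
c(P) = 2*P*(10 + P) (c(P) = (2*P)*(10 + P) = 2*P*(10 + P))
(c(-20) - 386)² = (2*(-20)*(10 - 20) - 386)² = (2*(-20)*(-10) - 386)² = (400 - 386)² = 14² = 196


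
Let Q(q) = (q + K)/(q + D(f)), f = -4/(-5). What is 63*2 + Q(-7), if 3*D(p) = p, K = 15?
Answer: 12606/101 ≈ 124.81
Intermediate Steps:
f = ⅘ (f = -4*(-⅕) = ⅘ ≈ 0.80000)
D(p) = p/3
Q(q) = (15 + q)/(4/15 + q) (Q(q) = (q + 15)/(q + (⅓)*(⅘)) = (15 + q)/(q + 4/15) = (15 + q)/(4/15 + q))
63*2 + Q(-7) = 63*2 + 15*(15 - 7)/(4 + 15*(-7)) = 126 + 15*8/(4 - 105) = 126 + 15*8/(-101) = 126 + 15*(-1/101)*8 = 126 - 120/101 = 12606/101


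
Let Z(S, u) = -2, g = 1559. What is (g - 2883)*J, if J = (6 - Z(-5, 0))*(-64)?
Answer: 677888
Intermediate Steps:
J = -512 (J = (6 - 1*(-2))*(-64) = (6 + 2)*(-64) = 8*(-64) = -512)
(g - 2883)*J = (1559 - 2883)*(-512) = -1324*(-512) = 677888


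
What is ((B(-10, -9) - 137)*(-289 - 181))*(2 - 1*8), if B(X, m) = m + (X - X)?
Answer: -411720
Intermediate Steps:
B(X, m) = m (B(X, m) = m + 0 = m)
((B(-10, -9) - 137)*(-289 - 181))*(2 - 1*8) = ((-9 - 137)*(-289 - 181))*(2 - 1*8) = (-146*(-470))*(2 - 8) = 68620*(-6) = -411720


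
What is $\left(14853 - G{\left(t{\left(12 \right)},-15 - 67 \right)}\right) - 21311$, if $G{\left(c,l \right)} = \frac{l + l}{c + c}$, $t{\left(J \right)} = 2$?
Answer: $-6417$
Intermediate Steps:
$G{\left(c,l \right)} = \frac{l}{c}$ ($G{\left(c,l \right)} = \frac{2 l}{2 c} = 2 l \frac{1}{2 c} = \frac{l}{c}$)
$\left(14853 - G{\left(t{\left(12 \right)},-15 - 67 \right)}\right) - 21311 = \left(14853 - \frac{-15 - 67}{2}\right) - 21311 = \left(14853 - \left(-15 - 67\right) \frac{1}{2}\right) - 21311 = \left(14853 - \left(-82\right) \frac{1}{2}\right) - 21311 = \left(14853 - -41\right) - 21311 = \left(14853 + 41\right) - 21311 = 14894 - 21311 = -6417$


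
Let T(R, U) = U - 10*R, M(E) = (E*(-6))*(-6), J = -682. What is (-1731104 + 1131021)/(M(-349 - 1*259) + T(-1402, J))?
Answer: 600083/8550 ≈ 70.185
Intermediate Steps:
M(E) = 36*E (M(E) = -6*E*(-6) = 36*E)
(-1731104 + 1131021)/(M(-349 - 1*259) + T(-1402, J)) = (-1731104 + 1131021)/(36*(-349 - 1*259) + (-682 - 10*(-1402))) = -600083/(36*(-349 - 259) + (-682 + 14020)) = -600083/(36*(-608) + 13338) = -600083/(-21888 + 13338) = -600083/(-8550) = -600083*(-1/8550) = 600083/8550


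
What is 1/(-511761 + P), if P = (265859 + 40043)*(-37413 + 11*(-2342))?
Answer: -1/19325870611 ≈ -5.1744e-11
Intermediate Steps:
P = -19325358850 (P = 305902*(-37413 - 25762) = 305902*(-63175) = -19325358850)
1/(-511761 + P) = 1/(-511761 - 19325358850) = 1/(-19325870611) = -1/19325870611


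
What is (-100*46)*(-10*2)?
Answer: 92000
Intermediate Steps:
(-100*46)*(-10*2) = -4600*(-20) = 92000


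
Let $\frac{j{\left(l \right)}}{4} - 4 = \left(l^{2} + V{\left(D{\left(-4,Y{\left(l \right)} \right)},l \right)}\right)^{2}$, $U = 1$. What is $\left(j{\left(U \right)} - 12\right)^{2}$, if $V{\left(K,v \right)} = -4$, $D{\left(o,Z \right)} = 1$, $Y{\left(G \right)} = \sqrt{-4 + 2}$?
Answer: $1600$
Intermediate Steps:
$Y{\left(G \right)} = i \sqrt{2}$ ($Y{\left(G \right)} = \sqrt{-2} = i \sqrt{2}$)
$j{\left(l \right)} = 16 + 4 \left(-4 + l^{2}\right)^{2}$ ($j{\left(l \right)} = 16 + 4 \left(l^{2} - 4\right)^{2} = 16 + 4 \left(-4 + l^{2}\right)^{2}$)
$\left(j{\left(U \right)} - 12\right)^{2} = \left(\left(16 + 4 \left(-4 + 1^{2}\right)^{2}\right) - 12\right)^{2} = \left(\left(16 + 4 \left(-4 + 1\right)^{2}\right) - 12\right)^{2} = \left(\left(16 + 4 \left(-3\right)^{2}\right) - 12\right)^{2} = \left(\left(16 + 4 \cdot 9\right) - 12\right)^{2} = \left(\left(16 + 36\right) - 12\right)^{2} = \left(52 - 12\right)^{2} = 40^{2} = 1600$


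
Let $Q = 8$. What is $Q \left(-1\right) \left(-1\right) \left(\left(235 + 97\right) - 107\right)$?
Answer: $1800$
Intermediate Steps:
$Q \left(-1\right) \left(-1\right) \left(\left(235 + 97\right) - 107\right) = 8 \left(-1\right) \left(-1\right) \left(\left(235 + 97\right) - 107\right) = \left(-8\right) \left(-1\right) \left(332 - 107\right) = 8 \cdot 225 = 1800$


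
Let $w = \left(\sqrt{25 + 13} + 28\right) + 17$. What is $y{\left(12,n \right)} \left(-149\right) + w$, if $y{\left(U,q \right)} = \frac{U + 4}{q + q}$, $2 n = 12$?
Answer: $- \frac{461}{3} + \sqrt{38} \approx -147.5$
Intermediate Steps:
$n = 6$ ($n = \frac{1}{2} \cdot 12 = 6$)
$y{\left(U,q \right)} = \frac{4 + U}{2 q}$
$w = 45 + \sqrt{38}$ ($w = \left(\sqrt{38} + 28\right) + 17 = \left(28 + \sqrt{38}\right) + 17 = 45 + \sqrt{38} \approx 51.164$)
$y{\left(12,n \right)} \left(-149\right) + w = \frac{4 + 12}{2 \cdot 6} \left(-149\right) + \left(45 + \sqrt{38}\right) = \frac{1}{2} \cdot \frac{1}{6} \cdot 16 \left(-149\right) + \left(45 + \sqrt{38}\right) = \frac{4}{3} \left(-149\right) + \left(45 + \sqrt{38}\right) = - \frac{596}{3} + \left(45 + \sqrt{38}\right) = - \frac{461}{3} + \sqrt{38}$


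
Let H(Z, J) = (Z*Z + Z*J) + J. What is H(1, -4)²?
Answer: 49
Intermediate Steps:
H(Z, J) = J + Z² + J*Z (H(Z, J) = (Z² + J*Z) + J = J + Z² + J*Z)
H(1, -4)² = (-4 + 1² - 4*1)² = (-4 + 1 - 4)² = (-7)² = 49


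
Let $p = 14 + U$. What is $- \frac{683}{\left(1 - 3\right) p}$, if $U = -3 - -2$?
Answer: $\frac{683}{26} \approx 26.269$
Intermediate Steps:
$U = -1$ ($U = -3 + 2 = -1$)
$p = 13$ ($p = 14 - 1 = 13$)
$- \frac{683}{\left(1 - 3\right) p} = - \frac{683}{\left(1 - 3\right) 13} = - \frac{683}{\left(-2\right) 13} = - \frac{683}{-26} = \left(-683\right) \left(- \frac{1}{26}\right) = \frac{683}{26}$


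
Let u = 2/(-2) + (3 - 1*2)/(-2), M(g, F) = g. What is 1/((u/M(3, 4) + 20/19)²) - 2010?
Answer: -884966/441 ≈ -2006.7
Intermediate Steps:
u = -3/2 (u = 2*(-½) + (3 - 2)*(-½) = -1 + 1*(-½) = -1 - ½ = -3/2 ≈ -1.5000)
1/((u/M(3, 4) + 20/19)²) - 2010 = 1/((-3/2/3 + 20/19)²) - 2010 = 1/((-3/2*⅓ + 20*(1/19))²) - 2010 = 1/((-½ + 20/19)²) - 2010 = 1/((21/38)²) - 2010 = 1/(441/1444) - 2010 = 1444/441 - 2010 = -884966/441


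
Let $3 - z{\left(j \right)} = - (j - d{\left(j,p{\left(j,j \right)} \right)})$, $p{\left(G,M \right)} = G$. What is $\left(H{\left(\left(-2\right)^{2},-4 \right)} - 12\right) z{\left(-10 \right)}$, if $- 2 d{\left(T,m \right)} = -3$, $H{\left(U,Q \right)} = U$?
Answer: $68$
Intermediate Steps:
$d{\left(T,m \right)} = \frac{3}{2}$ ($d{\left(T,m \right)} = \left(- \frac{1}{2}\right) \left(-3\right) = \frac{3}{2}$)
$z{\left(j \right)} = \frac{3}{2} + j$ ($z{\left(j \right)} = 3 - - (j - \frac{3}{2}) = 3 - - (- \frac{3}{2} + j) = 3 - \left(\frac{3}{2} - j\right) = 3 + \left(- \frac{3}{2} + j\right) = \frac{3}{2} + j$)
$\left(H{\left(\left(-2\right)^{2},-4 \right)} - 12\right) z{\left(-10 \right)} = \left(\left(-2\right)^{2} - 12\right) \left(\frac{3}{2} - 10\right) = \left(4 - 12\right) \left(- \frac{17}{2}\right) = \left(-8\right) \left(- \frac{17}{2}\right) = 68$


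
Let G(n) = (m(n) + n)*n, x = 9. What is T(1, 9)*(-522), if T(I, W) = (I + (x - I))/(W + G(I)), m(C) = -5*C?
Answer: -4698/5 ≈ -939.60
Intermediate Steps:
G(n) = -4*n² (G(n) = (-5*n + n)*n = (-4*n)*n = -4*n²)
T(I, W) = 9/(W - 4*I²) (T(I, W) = (I + (9 - I))/(W - 4*I²) = 9/(W - 4*I²))
T(1, 9)*(-522) = (9/(9 - 4*1²))*(-522) = (9/(9 - 4*1))*(-522) = (9/(9 - 4))*(-522) = (9/5)*(-522) = -4698/5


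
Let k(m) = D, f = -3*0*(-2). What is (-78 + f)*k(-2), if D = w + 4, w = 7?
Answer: -858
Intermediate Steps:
f = 0 (f = 0*(-2) = 0)
D = 11 (D = 7 + 4 = 11)
k(m) = 11
(-78 + f)*k(-2) = (-78 + 0)*11 = -78*11 = -858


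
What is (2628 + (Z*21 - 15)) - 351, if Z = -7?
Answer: 2115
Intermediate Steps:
(2628 + (Z*21 - 15)) - 351 = (2628 + (-7*21 - 15)) - 351 = (2628 + (-147 - 15)) - 351 = (2628 - 162) - 351 = 2466 - 351 = 2115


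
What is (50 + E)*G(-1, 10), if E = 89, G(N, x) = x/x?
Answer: 139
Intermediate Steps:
G(N, x) = 1
(50 + E)*G(-1, 10) = (50 + 89)*1 = 139*1 = 139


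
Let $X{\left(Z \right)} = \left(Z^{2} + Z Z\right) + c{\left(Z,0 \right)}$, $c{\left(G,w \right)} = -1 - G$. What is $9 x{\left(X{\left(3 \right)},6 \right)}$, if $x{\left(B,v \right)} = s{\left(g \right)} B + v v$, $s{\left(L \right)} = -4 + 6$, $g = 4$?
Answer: $576$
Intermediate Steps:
$s{\left(L \right)} = 2$
$X{\left(Z \right)} = -1 - Z + 2 Z^{2}$ ($X{\left(Z \right)} = \left(Z^{2} + Z Z\right) - \left(1 + Z\right) = \left(Z^{2} + Z^{2}\right) - \left(1 + Z\right) = 2 Z^{2} - \left(1 + Z\right) = -1 - Z + 2 Z^{2}$)
$x{\left(B,v \right)} = v^{2} + 2 B$ ($x{\left(B,v \right)} = 2 B + v v = 2 B + v^{2} = v^{2} + 2 B$)
$9 x{\left(X{\left(3 \right)},6 \right)} = 9 \left(6^{2} + 2 \left(-1 - 3 + 2 \cdot 3^{2}\right)\right) = 9 \left(36 + 2 \left(-1 - 3 + 2 \cdot 9\right)\right) = 9 \left(36 + 2 \left(-1 - 3 + 18\right)\right) = 9 \left(36 + 2 \cdot 14\right) = 9 \left(36 + 28\right) = 9 \cdot 64 = 576$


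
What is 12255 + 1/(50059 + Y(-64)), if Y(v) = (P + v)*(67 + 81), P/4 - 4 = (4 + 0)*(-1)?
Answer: 497393686/40587 ≈ 12255.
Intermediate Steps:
P = 0 (P = 16 + 4*((4 + 0)*(-1)) = 16 + 4*(4*(-1)) = 16 + 4*(-4) = 16 - 16 = 0)
Y(v) = 148*v (Y(v) = (0 + v)*(67 + 81) = v*148 = 148*v)
12255 + 1/(50059 + Y(-64)) = 12255 + 1/(50059 + 148*(-64)) = 12255 + 1/(50059 - 9472) = 12255 + 1/40587 = 497393686/40587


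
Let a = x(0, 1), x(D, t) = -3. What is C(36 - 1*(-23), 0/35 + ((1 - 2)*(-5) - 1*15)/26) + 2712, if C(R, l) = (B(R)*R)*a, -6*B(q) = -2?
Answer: 2653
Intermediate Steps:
a = -3
B(q) = ⅓ (B(q) = -⅙*(-2) = ⅓)
C(R, l) = -R (C(R, l) = (R/3)*(-3) = -R)
C(36 - 1*(-23), 0/35 + ((1 - 2)*(-5) - 1*15)/26) + 2712 = -(36 - 1*(-23)) + 2712 = -(36 + 23) + 2712 = -1*59 + 2712 = -59 + 2712 = 2653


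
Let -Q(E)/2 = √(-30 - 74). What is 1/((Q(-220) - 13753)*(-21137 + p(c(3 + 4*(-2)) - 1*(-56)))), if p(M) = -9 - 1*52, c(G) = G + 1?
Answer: 13753/4009504719150 - 2*I*√26/2004752359575 ≈ 3.4301e-9 - 5.0869e-12*I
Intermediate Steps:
Q(E) = -4*I*√26 (Q(E) = -2*√(-30 - 74) = -4*I*√26)
c(G) = 1 + G
p(M) = -61 (p(M) = -9 - 52 = -61)
1/((Q(-220) - 13753)*(-21137 + p(c(3 + 4*(-2)) - 1*(-56)))) = 1/((-4*I*√26 - 13753)*(-21137 - 61)) = 1/((-13753 - 4*I*√26)*(-21198)) = 1/(291536094 + 84792*I*√26)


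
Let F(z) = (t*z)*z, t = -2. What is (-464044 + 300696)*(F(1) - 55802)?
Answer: 9115471792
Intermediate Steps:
F(z) = -2*z² (F(z) = (-2*z)*z = -2*z²)
(-464044 + 300696)*(F(1) - 55802) = (-464044 + 300696)*(-2*1² - 55802) = -163348*(-2*1 - 55802) = -163348*(-2 - 55802) = -163348*(-55804) = 9115471792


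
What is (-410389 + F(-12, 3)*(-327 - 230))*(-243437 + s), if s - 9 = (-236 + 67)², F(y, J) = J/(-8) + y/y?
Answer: 706030830699/8 ≈ 8.8254e+10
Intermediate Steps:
F(y, J) = 1 - J/8 (F(y, J) = J*(-⅛) + 1 = -J/8 + 1 = 1 - J/8)
s = 28570 (s = 9 + (-236 + 67)² = 9 + (-169)² = 9 + 28561 = 28570)
(-410389 + F(-12, 3)*(-327 - 230))*(-243437 + s) = (-410389 + (1 - ⅛*3)*(-327 - 230))*(-243437 + 28570) = (-410389 + (1 - 3/8)*(-557))*(-214867) = (-410389 + (5/8)*(-557))*(-214867) = (-410389 - 2785/8)*(-214867) = -3285897/8*(-214867) = 706030830699/8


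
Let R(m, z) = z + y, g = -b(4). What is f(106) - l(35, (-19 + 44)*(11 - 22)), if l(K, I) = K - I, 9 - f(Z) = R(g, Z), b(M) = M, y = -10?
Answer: -397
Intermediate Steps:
g = -4 ≈ -4.0000
R(m, z) = -10 + z (R(m, z) = z - 10 = -10 + z)
f(Z) = 19 - Z (f(Z) = 9 - (-10 + Z) = 9 + (10 - Z) = 19 - Z)
f(106) - l(35, (-19 + 44)*(11 - 22)) = (19 - 1*106) - (35 - (-19 + 44)*(11 - 22)) = (19 - 106) - (35 - 25*(-11)) = -87 - (35 - 1*(-275)) = -87 - (35 + 275) = -87 - 1*310 = -87 - 310 = -397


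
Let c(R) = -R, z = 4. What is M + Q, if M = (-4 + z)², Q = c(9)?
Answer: -9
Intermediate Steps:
Q = -9 (Q = -1*9 = -9)
M = 0 (M = (-4 + 4)² = 0² = 0)
M + Q = 0 - 9 = -9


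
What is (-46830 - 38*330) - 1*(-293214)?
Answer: 233844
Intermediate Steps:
(-46830 - 38*330) - 1*(-293214) = (-46830 - 12540) + 293214 = -59370 + 293214 = 233844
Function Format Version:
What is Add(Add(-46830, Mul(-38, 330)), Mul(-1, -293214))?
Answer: 233844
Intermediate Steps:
Add(Add(-46830, Mul(-38, 330)), Mul(-1, -293214)) = Add(Add(-46830, -12540), 293214) = Add(-59370, 293214) = 233844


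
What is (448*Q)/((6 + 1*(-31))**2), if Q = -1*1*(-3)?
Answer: 1344/625 ≈ 2.1504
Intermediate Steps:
Q = 3 (Q = -1*(-3) = 3)
(448*Q)/((6 + 1*(-31))**2) = (448*3)/((6 + 1*(-31))**2) = 1344/((6 - 31)**2) = 1344/((-25)**2) = 1344/625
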